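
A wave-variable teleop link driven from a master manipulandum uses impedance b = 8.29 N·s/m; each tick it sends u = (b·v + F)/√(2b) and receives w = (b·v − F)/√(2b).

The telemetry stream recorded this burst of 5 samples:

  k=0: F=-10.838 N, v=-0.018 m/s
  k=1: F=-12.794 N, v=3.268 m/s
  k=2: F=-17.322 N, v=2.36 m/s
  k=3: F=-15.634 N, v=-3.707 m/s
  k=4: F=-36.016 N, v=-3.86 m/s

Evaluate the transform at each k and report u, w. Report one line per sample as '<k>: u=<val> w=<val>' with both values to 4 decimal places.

0: u=-2.6983 w=2.6250
1: u=3.5114 w=9.7955
2: u=0.5507 w=9.0589
3: u=-11.3867 w=-3.7077
4: u=-16.7038 w=0.9864

k=0: b·v=8.29×(-0.018)=-0.1492; √(2b)=4.0719; u=(-0.1492+(-10.838))/4.0719=-2.6983, w=(-0.1492−(-10.838))/4.0719=2.6250
k=1: b·v=8.29×3.268=27.0917; √(2b)=4.0719; u=(27.0917+(-12.794))/4.0719=3.5114, w=(27.0917−(-12.794))/4.0719=9.7955
k=2: b·v=8.29×2.36=19.5644; √(2b)=4.0719; u=(19.5644+(-17.322))/4.0719=0.5507, w=(19.5644−(-17.322))/4.0719=9.0589
k=3: b·v=8.29×(-3.707)=-30.7310; √(2b)=4.0719; u=(-30.7310+(-15.634))/4.0719=-11.3867, w=(-30.7310−(-15.634))/4.0719=-3.7077
k=4: b·v=8.29×(-3.86)=-31.9994; √(2b)=4.0719; u=(-31.9994+(-36.016))/4.0719=-16.7038, w=(-31.9994−(-36.016))/4.0719=0.9864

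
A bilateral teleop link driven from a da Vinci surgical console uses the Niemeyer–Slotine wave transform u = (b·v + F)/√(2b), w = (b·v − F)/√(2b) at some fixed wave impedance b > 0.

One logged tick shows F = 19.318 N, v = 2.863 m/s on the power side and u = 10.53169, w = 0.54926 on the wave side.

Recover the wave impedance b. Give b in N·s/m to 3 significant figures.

b = 7.49 N·s/m

u + w = 11.0809;  u + w = √(2b)·v, so √(2b) = 11.0809/2.863 = 3.8704.
b = (√(2b))²/2 = 14.9800/2 = 7.4900.
(Check via u − w = 2F/√(2b): u − w = 9.9824, 2F/√(2b) = 9.9824.)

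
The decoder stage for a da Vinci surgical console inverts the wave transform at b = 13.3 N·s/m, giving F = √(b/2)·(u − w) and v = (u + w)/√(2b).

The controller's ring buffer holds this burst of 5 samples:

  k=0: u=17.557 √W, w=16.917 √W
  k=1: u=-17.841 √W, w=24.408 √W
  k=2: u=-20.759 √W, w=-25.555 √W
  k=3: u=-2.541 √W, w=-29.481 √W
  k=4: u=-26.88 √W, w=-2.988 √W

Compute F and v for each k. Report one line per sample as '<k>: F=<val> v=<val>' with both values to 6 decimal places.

0: F=1.650406 v=6.684222
1: F=-108.950006 v=1.273287
2: F=12.367730 v=-8.979899
3: F=69.471778 v=-6.208799
4: F=-61.611719 v=-5.791157

k=0: u−w=0.640000, u+w=34.474000; √(b/2)=2.578759, √(2b)=5.157519; F=2.578759×0.64=1.650406, v=34.474000/5.157519=6.684222
k=1: u−w=-42.249000, u+w=6.567000; √(b/2)=2.578759, √(2b)=5.157519; F=2.578759×(-42.249)=-108.950006, v=6.567000/5.157519=1.273287
k=2: u−w=4.796000, u+w=-46.314000; √(b/2)=2.578759, √(2b)=5.157519; F=2.578759×4.796=12.367730, v=-46.314000/5.157519=-8.979899
k=3: u−w=26.940000, u+w=-32.022000; √(b/2)=2.578759, √(2b)=5.157519; F=2.578759×26.94=69.471778, v=-32.022000/5.157519=-6.208799
k=4: u−w=-23.892000, u+w=-29.868000; √(b/2)=2.578759, √(2b)=5.157519; F=2.578759×(-23.892)=-61.611719, v=-29.868000/5.157519=-5.791157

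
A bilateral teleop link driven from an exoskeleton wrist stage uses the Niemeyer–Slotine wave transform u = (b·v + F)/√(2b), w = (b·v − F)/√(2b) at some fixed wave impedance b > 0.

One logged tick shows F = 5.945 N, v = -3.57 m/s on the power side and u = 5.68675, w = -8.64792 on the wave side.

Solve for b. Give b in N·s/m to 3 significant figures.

u + w = -2.9612;  u + w = √(2b)·v, so √(2b) = -2.9612/(-3.57) = 0.8295.
b = (√(2b))²/2 = 0.6880/2 = 0.3440.
(Check via u − w = 2F/√(2b): u − w = 14.3347, 2F/√(2b) = 14.3346.)

b = 0.344 N·s/m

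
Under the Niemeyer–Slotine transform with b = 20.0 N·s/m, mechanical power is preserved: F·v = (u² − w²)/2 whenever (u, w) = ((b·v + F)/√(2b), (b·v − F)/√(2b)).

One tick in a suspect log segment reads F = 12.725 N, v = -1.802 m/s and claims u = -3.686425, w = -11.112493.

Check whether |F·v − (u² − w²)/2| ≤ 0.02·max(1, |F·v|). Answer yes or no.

no

F·v = 12.725×(-1.802) = -22.930450 W.
(u² − w²)/2 = (13.589729 − 123.487501)/2 = -54.948886 W.
|Δ| = 32.018436;  2% of max(1, |F·v|) = 0.458609.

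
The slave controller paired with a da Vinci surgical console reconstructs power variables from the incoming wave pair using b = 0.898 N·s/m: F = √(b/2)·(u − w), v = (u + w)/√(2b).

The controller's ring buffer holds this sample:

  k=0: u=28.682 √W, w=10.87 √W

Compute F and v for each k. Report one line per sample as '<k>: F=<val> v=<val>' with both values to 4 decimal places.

0: F=11.9354 v=29.5131

k=0: u−w=17.8120, u+w=39.5520; √(b/2)=0.6701, √(2b)=1.3401; F=0.6701×17.812=11.9354, v=39.5520/1.3401=29.5131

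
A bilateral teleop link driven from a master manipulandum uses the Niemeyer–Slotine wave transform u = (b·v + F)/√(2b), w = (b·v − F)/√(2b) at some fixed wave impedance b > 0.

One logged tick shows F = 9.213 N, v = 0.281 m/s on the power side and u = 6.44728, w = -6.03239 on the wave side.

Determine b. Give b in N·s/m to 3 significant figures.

b = 1.09 N·s/m

u + w = 0.41489;  u + w = √(2b)·v, so √(2b) = 0.41489/0.281 = 1.47648.
b = (√(2b))²/2 = 2.17998/2 = 1.08999.
(Check via u − w = 2F/√(2b): u − w = 12.47967, 2F/√(2b) = 12.47971.)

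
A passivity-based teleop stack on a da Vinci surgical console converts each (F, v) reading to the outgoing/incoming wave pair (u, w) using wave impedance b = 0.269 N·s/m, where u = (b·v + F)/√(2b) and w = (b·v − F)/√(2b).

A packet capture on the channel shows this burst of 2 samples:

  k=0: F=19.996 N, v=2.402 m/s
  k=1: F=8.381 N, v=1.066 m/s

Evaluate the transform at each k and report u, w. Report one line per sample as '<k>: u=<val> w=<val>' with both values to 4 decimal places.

k=0: b·v=0.269×2.402=0.6461; √(2b)=0.7335; u=(0.6461+19.996)/0.7335=28.1426, w=(0.6461−19.996)/0.7335=-26.3807
k=1: b·v=0.269×1.066=0.2868; √(2b)=0.7335; u=(0.2868+8.381)/0.7335=11.8172, w=(0.2868−8.381)/0.7335=-11.0353

0: u=28.1426 w=-26.3807
1: u=11.8172 w=-11.0353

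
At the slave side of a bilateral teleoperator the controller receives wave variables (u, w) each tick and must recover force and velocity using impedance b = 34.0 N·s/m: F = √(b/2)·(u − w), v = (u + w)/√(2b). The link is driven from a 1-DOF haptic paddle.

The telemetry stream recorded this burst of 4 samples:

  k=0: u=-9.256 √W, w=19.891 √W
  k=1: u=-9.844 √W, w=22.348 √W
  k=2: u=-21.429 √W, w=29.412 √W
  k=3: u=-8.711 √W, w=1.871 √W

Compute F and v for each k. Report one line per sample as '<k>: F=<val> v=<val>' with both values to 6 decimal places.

k=0: u−w=-29.147000, u+w=10.635000; √(b/2)=4.123106, √(2b)=8.246211; F=4.123106×(-29.147)=-120.176160, v=10.635000/8.246211=1.289683
k=1: u−w=-32.192000, u+w=12.504000; √(b/2)=4.123106, √(2b)=8.246211; F=4.123106×(-32.192)=-132.731016, v=12.504000/8.246211=1.516333
k=2: u−w=-50.841000, u+w=7.983000; √(b/2)=4.123106, √(2b)=8.246211; F=4.123106×(-50.841)=-209.622813, v=7.983000/8.246211=0.968081
k=3: u−w=-10.582000, u+w=-6.840000; √(b/2)=4.123106, √(2b)=8.246211; F=4.123106×(-10.582)=-43.630704, v=-6.840000/8.246211=-0.829472

0: F=-120.176160 v=1.289683
1: F=-132.731016 v=1.516333
2: F=-209.622813 v=0.968081
3: F=-43.630704 v=-0.829472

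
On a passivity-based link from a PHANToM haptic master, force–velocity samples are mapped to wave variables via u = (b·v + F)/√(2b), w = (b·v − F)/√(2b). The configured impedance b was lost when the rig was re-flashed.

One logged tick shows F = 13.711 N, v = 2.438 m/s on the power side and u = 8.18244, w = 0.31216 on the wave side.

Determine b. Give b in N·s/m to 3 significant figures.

u + w = 8.49460;  u + w = √(2b)·v, so √(2b) = 8.49460/2.438 = 3.48425.
b = (√(2b))²/2 = 12.13999/2 = 6.07000.
(Check via u − w = 2F/√(2b): u − w = 7.87028, 2F/√(2b) = 7.87027.)

b = 6.07 N·s/m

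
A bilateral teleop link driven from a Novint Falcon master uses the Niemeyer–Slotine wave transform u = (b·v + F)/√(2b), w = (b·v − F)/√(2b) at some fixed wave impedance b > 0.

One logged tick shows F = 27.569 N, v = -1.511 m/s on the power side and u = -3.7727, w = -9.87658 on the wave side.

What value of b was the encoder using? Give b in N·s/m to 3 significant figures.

u + w = -13.6493;  u + w = √(2b)·v, so √(2b) = -13.6493/(-1.511) = 9.0333.
b = (√(2b))²/2 = 81.6001/2 = 40.8000.
(Check via u − w = 2F/√(2b): u − w = 6.1039, 2F/√(2b) = 6.1039.)

b = 40.8 N·s/m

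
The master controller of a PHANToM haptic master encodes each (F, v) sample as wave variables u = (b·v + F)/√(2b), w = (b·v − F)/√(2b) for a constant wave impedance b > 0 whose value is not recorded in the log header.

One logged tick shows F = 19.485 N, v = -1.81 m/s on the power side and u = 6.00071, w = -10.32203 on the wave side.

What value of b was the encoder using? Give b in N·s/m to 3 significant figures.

u + w = -4.3213;  u + w = √(2b)·v, so √(2b) = -4.3213/(-1.81) = 2.3875.
b = (√(2b))²/2 = 5.7000/2 = 2.8500.
(Check via u − w = 2F/√(2b): u − w = 16.3227, 2F/√(2b) = 16.3227.)

b = 2.85 N·s/m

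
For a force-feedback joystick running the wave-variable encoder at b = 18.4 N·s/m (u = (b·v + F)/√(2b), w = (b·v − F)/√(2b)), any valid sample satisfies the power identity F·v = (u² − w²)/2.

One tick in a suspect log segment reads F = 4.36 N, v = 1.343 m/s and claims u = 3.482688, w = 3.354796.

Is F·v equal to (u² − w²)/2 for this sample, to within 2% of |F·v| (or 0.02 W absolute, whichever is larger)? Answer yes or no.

F·v = 4.36×1.343 = 5.855480 W.
(u² − w²)/2 = (12.129116 − 11.254656)/2 = 0.437230 W.
|Δ| = 5.418250;  2% of max(1, |F·v|) = 0.117110.

no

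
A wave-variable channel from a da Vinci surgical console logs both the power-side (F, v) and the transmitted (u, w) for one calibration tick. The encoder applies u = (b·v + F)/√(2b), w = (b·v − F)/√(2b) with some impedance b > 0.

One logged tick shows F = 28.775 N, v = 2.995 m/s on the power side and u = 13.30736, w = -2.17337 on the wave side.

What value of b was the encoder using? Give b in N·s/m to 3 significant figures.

b = 6.91 N·s/m

u + w = 11.13399;  u + w = √(2b)·v, so √(2b) = 11.13399/2.995 = 3.71753.
b = (√(2b))²/2 = 13.82000/2 = 6.91000.
(Check via u − w = 2F/√(2b): u − w = 15.48073, 2F/√(2b) = 15.48073.)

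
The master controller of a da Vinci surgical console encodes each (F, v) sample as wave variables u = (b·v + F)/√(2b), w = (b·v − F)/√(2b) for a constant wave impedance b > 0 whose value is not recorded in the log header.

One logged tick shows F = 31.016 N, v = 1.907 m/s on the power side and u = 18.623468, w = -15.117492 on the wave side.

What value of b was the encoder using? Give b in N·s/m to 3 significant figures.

u + w = 3.505976;  u + w = √(2b)·v, so √(2b) = 3.505976/1.907 = 1.838477.
b = (√(2b))²/2 = 3.379998/2 = 1.689999.
(Check via u − w = 2F/√(2b): u − w = 33.740960, 2F/√(2b) = 33.740968.)

b = 1.69 N·s/m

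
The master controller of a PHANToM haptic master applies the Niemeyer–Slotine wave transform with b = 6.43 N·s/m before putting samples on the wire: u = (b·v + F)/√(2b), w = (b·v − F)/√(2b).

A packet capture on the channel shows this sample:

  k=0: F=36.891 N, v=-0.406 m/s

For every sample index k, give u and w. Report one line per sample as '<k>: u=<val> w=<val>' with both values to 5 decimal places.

0: u=9.55929 w=-11.01524

k=0: b·v=6.43×(-0.406)=-2.61058; √(2b)=3.58608; u=(-2.61058+36.891)/3.58608=9.55929, w=(-2.61058−36.891)/3.58608=-11.01524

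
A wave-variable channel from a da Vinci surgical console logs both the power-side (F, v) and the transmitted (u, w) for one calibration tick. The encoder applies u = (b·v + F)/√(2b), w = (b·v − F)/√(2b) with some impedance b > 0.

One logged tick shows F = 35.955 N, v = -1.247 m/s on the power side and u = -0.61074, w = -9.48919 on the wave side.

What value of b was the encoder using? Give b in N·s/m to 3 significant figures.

u + w = -10.09993;  u + w = √(2b)·v, so √(2b) = -10.09993/(-1.247) = 8.09938.
b = (√(2b))²/2 = 65.60000/2 = 32.80000.
(Check via u − w = 2F/√(2b): u − w = 8.87845, 2F/√(2b) = 8.87845.)

b = 32.8 N·s/m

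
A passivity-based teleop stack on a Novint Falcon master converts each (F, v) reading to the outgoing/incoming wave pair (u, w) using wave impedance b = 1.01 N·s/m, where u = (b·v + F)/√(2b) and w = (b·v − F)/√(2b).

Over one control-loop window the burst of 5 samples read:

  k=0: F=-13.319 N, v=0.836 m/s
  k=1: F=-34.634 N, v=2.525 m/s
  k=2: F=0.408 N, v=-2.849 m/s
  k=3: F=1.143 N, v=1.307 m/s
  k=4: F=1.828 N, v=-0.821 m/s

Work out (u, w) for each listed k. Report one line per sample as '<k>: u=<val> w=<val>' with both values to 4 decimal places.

k=0: b·v=1.01×0.836=0.8444; √(2b)=1.4213; u=(0.8444+(-13.319))/1.4213=-8.7771, w=(0.8444−(-13.319))/1.4213=9.9653
k=1: b·v=1.01×2.525=2.5503; √(2b)=1.4213; u=(2.5503+(-34.634))/1.4213=-22.5740, w=(2.5503−(-34.634))/1.4213=26.1627
k=2: b·v=1.01×(-2.849)=-2.8775; √(2b)=1.4213; u=(-2.8775+0.408)/1.4213=-1.7375, w=(-2.8775−0.408)/1.4213=-2.3117
k=3: b·v=1.01×1.307=1.3201; √(2b)=1.4213; u=(1.3201+1.143)/1.4213=1.7330, w=(1.3201−1.143)/1.4213=0.1246
k=4: b·v=1.01×(-0.821)=-0.8292; √(2b)=1.4213; u=(-0.8292+1.828)/1.4213=0.7027, w=(-0.8292−1.828)/1.4213=-1.8696

0: u=-8.7771 w=9.9653
1: u=-22.5740 w=26.1627
2: u=-1.7375 w=-2.3117
3: u=1.7330 w=0.1246
4: u=0.7027 w=-1.8696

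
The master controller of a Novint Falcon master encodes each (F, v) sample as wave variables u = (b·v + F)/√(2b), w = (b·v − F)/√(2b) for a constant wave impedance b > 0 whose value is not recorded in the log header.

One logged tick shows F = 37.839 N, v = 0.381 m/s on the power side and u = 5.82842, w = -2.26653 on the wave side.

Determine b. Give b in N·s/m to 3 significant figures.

b = 43.7 N·s/m

u + w = 3.5619;  u + w = √(2b)·v, so √(2b) = 3.5619/0.381 = 9.3488.
b = (√(2b))²/2 = 87.3999/2 = 43.7000.
(Check via u − w = 2F/√(2b): u − w = 8.0950, 2F/√(2b) = 8.0949.)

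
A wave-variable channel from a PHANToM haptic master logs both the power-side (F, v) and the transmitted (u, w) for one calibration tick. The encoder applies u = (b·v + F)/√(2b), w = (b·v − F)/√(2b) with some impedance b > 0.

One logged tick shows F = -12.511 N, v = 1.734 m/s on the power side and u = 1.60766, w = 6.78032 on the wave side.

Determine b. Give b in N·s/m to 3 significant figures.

b = 11.7 N·s/m

u + w = 8.3880;  u + w = √(2b)·v, so √(2b) = 8.3880/1.734 = 4.8374.
b = (√(2b))²/2 = 23.4000/2 = 11.7000.
(Check via u − w = 2F/√(2b): u − w = -5.1727, 2F/√(2b) = -5.1727.)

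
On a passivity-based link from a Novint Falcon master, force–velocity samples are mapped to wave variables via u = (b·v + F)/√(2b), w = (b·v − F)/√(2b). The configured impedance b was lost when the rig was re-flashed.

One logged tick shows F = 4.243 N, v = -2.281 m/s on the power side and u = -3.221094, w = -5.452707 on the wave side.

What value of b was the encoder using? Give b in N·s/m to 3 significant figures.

u + w = -8.673801;  u + w = √(2b)·v, so √(2b) = -8.673801/(-2.281) = 3.802631.
b = (√(2b))²/2 = 14.460001/2 = 7.230001.
(Check via u − w = 2F/√(2b): u − w = 2.231613, 2F/√(2b) = 2.231613.)

b = 7.23 N·s/m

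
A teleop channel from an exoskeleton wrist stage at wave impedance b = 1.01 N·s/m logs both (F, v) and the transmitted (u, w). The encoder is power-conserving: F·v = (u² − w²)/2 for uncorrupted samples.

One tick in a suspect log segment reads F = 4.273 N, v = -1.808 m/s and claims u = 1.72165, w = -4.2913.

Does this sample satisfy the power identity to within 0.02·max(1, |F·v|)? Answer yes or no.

yes

F·v = 4.273×(-1.808) = -7.72558 W.
(u² − w²)/2 = (2.96408 − 18.41526)/2 = -7.72559 W.
|Δ| = 0.00000;  2% of max(1, |F·v|) = 0.15451.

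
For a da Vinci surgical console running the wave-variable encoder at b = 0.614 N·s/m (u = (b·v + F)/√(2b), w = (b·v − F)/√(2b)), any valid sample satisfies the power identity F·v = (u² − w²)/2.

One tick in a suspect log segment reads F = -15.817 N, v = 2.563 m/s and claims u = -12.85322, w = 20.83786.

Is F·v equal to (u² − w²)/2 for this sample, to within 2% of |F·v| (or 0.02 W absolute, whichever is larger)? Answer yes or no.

no

F·v = (-15.817)×2.563 = -40.53897 W.
(u² − w²)/2 = (165.20526 − 434.21641)/2 = -134.50557 W.
|Δ| = 93.96660;  2% of max(1, |F·v|) = 0.81078.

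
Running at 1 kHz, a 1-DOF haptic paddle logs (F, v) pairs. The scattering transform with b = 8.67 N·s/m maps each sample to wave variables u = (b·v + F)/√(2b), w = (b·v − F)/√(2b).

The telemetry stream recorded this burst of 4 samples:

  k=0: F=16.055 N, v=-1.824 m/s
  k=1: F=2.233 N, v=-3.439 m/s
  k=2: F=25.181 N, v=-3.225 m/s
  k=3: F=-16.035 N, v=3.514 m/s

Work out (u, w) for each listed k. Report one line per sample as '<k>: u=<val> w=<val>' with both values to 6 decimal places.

k=0: b·v=8.67×(-1.824)=-15.814080; √(2b)=4.164133; u=(-15.814080+16.055)/4.164133=0.057856, w=(-15.814080−16.055)/4.164133=-7.653234
k=1: b·v=8.67×(-3.439)=-29.816130; √(2b)=4.164133; u=(-29.816130+2.233)/4.164133=-6.623980, w=(-29.816130−2.233)/4.164133=-7.696472
k=2: b·v=8.67×(-3.225)=-27.960750; √(2b)=4.164133; u=(-27.960750+25.181)/4.164133=-0.667546, w=(-27.960750−25.181)/4.164133=-12.761782
k=3: b·v=8.67×3.514=30.466380; √(2b)=4.164133; u=(30.466380+(-16.035))/4.164133=3.465639, w=(30.466380−(-16.035))/4.164133=11.167123

0: u=0.057856 w=-7.653234
1: u=-6.623980 w=-7.696472
2: u=-0.667546 w=-12.761782
3: u=3.465639 w=11.167123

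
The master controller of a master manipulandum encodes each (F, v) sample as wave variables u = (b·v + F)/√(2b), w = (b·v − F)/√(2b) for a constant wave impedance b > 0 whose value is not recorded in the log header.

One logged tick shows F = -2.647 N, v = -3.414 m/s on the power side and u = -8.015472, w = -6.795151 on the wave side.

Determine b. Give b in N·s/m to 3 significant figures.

b = 9.41 N·s/m

u + w = -14.810623;  u + w = √(2b)·v, so √(2b) = -14.810623/(-3.414) = 4.338202.
b = (√(2b))²/2 = 18.820000/2 = 9.410000.
(Check via u − w = 2F/√(2b): u − w = -1.220321, 2F/√(2b) = -1.220321.)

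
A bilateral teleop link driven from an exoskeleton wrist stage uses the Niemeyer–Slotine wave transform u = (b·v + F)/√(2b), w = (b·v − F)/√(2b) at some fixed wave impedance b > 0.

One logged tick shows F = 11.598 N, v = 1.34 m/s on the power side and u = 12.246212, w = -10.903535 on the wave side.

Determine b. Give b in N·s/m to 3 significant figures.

u + w = 1.342677;  u + w = √(2b)·v, so √(2b) = 1.342677/1.34 = 1.001998.
b = (√(2b))²/2 = 1.004000/2 = 0.502000.
(Check via u − w = 2F/√(2b): u − w = 23.149747, 2F/√(2b) = 23.149752.)

b = 0.502 N·s/m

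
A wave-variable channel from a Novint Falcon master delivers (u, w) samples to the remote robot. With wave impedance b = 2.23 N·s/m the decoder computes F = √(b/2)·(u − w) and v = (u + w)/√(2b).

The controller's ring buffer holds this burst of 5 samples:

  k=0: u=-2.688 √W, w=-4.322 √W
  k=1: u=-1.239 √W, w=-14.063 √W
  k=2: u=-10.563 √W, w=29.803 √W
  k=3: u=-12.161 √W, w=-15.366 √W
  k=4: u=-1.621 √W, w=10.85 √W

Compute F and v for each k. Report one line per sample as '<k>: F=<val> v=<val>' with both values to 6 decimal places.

k=0: u−w=1.634000, u+w=-7.010000; √(b/2)=1.055936, √(2b)=2.111871; F=1.055936×1.634=1.725399, v=-7.010000/2.111871=-3.319331
k=1: u−w=12.824000, u+w=-15.302000; √(b/2)=1.055936, √(2b)=2.111871; F=1.055936×12.824=13.541318, v=-15.302000/2.111871=-7.245707
k=2: u−w=-40.366000, u+w=19.240000; √(b/2)=1.055936, √(2b)=2.111871; F=1.055936×(-40.366)=-42.623897, v=19.240000/2.111871=9.110404
k=3: u−w=3.205000, u+w=-27.527000; √(b/2)=1.055936, √(2b)=2.111871; F=1.055936×3.205=3.384274, v=-27.527000/2.111871=-13.034412
k=4: u−w=-12.471000, u+w=9.229000; √(b/2)=1.055936, √(2b)=2.111871; F=1.055936×(-12.471)=-13.168573, v=9.229000/2.111871=4.370058

0: F=1.725399 v=-3.319331
1: F=13.541318 v=-7.245707
2: F=-42.623897 v=9.110404
3: F=3.384274 v=-13.034412
4: F=-13.168573 v=4.370058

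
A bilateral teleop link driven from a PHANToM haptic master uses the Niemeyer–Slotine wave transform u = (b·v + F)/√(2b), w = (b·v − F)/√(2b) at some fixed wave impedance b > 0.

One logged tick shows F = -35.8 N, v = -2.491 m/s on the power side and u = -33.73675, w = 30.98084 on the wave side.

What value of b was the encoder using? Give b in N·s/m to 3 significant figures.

b = 0.612 N·s/m

u + w = -2.7559;  u + w = √(2b)·v, so √(2b) = -2.7559/(-2.491) = 1.1063.
b = (√(2b))²/2 = 1.2240/2 = 0.6120.
(Check via u − w = 2F/√(2b): u − w = -64.7176, 2F/√(2b) = -64.7175.)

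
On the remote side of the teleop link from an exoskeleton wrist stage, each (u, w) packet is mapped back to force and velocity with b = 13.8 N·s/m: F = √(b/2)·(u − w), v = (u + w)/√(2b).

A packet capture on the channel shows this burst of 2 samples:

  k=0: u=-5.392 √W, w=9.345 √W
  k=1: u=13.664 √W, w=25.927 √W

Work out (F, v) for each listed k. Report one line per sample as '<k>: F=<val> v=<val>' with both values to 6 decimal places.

0: F=-38.710932 v=0.752441
1: F=-32.212266 v=7.536018

k=0: u−w=-14.737000, u+w=3.953000; √(b/2)=2.626785, √(2b)=5.253570; F=2.626785×(-14.737)=-38.710932, v=3.953000/5.253570=0.752441
k=1: u−w=-12.263000, u+w=39.591000; √(b/2)=2.626785, √(2b)=5.253570; F=2.626785×(-12.263)=-32.212266, v=39.591000/5.253570=7.536018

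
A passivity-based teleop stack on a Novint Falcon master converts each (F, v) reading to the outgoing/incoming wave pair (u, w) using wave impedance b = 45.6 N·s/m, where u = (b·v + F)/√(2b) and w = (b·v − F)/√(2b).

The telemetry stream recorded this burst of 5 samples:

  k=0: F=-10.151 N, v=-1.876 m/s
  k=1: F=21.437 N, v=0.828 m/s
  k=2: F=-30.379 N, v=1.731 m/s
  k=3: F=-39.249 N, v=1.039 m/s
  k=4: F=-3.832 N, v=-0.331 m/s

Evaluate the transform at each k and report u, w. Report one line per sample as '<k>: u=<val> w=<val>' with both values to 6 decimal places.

k=0: b·v=45.6×(-1.876)=-85.545600; √(2b)=9.549869; u=(-85.545600+(-10.151))/9.549869=-10.020724, w=(-85.545600−(-10.151))/9.549869=-7.894831
k=1: b·v=45.6×0.828=37.756800; √(2b)=9.549869; u=(37.756800+21.437)/9.549869=6.198389, w=(37.756800−21.437)/9.549869=1.708903
k=2: b·v=45.6×1.731=78.933600; √(2b)=9.549869; u=(78.933600+(-30.379))/9.549869=5.084321, w=(78.933600−(-30.379))/9.549869=11.446502
k=3: b·v=45.6×1.039=47.378400; √(2b)=9.549869; u=(47.378400+(-39.249))/9.549869=0.851258, w=(47.378400−(-39.249))/9.549869=9.071056
k=4: b·v=45.6×(-0.331)=-15.093600; √(2b)=9.549869; u=(-15.093600+(-3.832))/9.549869=-1.981765, w=(-15.093600−(-3.832))/9.549869=-1.179241

0: u=-10.020724 w=-7.894831
1: u=6.198389 w=1.708903
2: u=5.084321 w=11.446502
3: u=0.851258 w=9.071056
4: u=-1.981765 w=-1.179241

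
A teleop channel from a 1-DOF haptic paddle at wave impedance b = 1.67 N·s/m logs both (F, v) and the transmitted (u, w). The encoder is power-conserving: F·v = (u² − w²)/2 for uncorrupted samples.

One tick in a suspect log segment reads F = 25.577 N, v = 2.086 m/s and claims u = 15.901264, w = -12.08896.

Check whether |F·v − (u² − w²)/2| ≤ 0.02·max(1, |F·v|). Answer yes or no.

F·v = 25.577×2.086 = 53.353622 W.
(u² − w²)/2 = (252.850197 − 146.142954)/2 = 53.353621 W.
|Δ| = 0.000001;  2% of max(1, |F·v|) = 1.067072.

yes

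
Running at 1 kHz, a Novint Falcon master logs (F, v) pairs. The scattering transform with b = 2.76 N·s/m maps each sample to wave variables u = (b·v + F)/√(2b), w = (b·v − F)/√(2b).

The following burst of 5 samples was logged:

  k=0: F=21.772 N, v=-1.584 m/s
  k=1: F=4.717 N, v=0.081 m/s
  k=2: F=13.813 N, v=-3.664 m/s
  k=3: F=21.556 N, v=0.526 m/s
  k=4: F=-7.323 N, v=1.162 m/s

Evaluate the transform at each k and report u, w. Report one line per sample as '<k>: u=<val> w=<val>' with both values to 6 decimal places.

0: u=7.406000 w=-11.127557
1: u=2.102842 w=-1.912535
2: u=1.574978 w=-10.183429
3: u=9.792753 w=-8.556933
4: u=-1.751835 w=4.481917

k=0: b·v=2.76×(-1.584)=-4.371840; √(2b)=2.349468; u=(-4.371840+21.772)/2.349468=7.406000, w=(-4.371840−21.772)/2.349468=-11.127557
k=1: b·v=2.76×0.081=0.223560; √(2b)=2.349468; u=(0.223560+4.717)/2.349468=2.102842, w=(0.223560−4.717)/2.349468=-1.912535
k=2: b·v=2.76×(-3.664)=-10.112640; √(2b)=2.349468; u=(-10.112640+13.813)/2.349468=1.574978, w=(-10.112640−13.813)/2.349468=-10.183429
k=3: b·v=2.76×0.526=1.451760; √(2b)=2.349468; u=(1.451760+21.556)/2.349468=9.792753, w=(1.451760−21.556)/2.349468=-8.556933
k=4: b·v=2.76×1.162=3.207120; √(2b)=2.349468; u=(3.207120+(-7.323))/2.349468=-1.751835, w=(3.207120−(-7.323))/2.349468=4.481917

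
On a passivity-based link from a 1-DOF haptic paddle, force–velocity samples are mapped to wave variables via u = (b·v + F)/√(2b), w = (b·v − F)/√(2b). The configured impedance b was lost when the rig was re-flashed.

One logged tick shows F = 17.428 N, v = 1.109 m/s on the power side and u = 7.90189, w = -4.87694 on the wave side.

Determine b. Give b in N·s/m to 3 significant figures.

u + w = 3.0249;  u + w = √(2b)·v, so √(2b) = 3.0249/1.109 = 2.7276.
b = (√(2b))²/2 = 7.4400/2 = 3.7200.
(Check via u − w = 2F/√(2b): u − w = 12.7788, 2F/√(2b) = 12.7788.)

b = 3.72 N·s/m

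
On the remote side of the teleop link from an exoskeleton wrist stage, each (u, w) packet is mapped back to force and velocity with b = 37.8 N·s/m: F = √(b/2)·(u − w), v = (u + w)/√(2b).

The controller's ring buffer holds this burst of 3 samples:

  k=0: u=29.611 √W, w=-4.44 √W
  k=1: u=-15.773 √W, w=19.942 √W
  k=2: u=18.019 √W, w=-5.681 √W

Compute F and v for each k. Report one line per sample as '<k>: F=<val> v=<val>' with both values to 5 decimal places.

0: F=148.03376 v=2.89494
1: F=-155.26786 v=0.47948
2: F=103.03369 v=1.41900

k=0: u−w=34.05100, u+w=25.17100; √(b/2)=4.34741, √(2b)=8.69483; F=4.34741×34.051=148.03376, v=25.17100/8.69483=2.89494
k=1: u−w=-35.71500, u+w=4.16900; √(b/2)=4.34741, √(2b)=8.69483; F=4.34741×(-35.715)=-155.26786, v=4.16900/8.69483=0.47948
k=2: u−w=23.70000, u+w=12.33800; √(b/2)=4.34741, √(2b)=8.69483; F=4.34741×23.7=103.03369, v=12.33800/8.69483=1.41900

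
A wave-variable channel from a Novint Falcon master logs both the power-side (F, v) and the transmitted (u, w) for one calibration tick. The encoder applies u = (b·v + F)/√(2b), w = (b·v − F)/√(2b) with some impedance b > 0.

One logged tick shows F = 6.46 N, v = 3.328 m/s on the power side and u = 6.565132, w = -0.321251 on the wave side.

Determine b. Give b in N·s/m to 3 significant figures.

u + w = 6.243881;  u + w = √(2b)·v, so √(2b) = 6.243881/3.328 = 1.876166.
b = (√(2b))²/2 = 3.519999/2 = 1.760000.
(Check via u − w = 2F/√(2b): u − w = 6.886383, 2F/√(2b) = 6.886384.)

b = 1.76 N·s/m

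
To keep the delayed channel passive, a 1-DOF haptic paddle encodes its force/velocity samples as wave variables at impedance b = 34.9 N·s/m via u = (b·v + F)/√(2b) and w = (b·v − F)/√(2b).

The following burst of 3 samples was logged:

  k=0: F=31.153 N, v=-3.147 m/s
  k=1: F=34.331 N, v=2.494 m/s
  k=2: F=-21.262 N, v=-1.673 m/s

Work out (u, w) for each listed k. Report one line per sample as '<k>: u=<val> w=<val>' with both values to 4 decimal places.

0: u=-9.4172 w=-16.8749
1: u=14.5274 w=6.3090
2: u=-9.5336 w=-4.4437

k=0: b·v=34.9×(-3.147)=-109.8303; √(2b)=8.3546; u=(-109.8303+31.153)/8.3546=-9.4172, w=(-109.8303−31.153)/8.3546=-16.8749
k=1: b·v=34.9×2.494=87.0406; √(2b)=8.3546; u=(87.0406+34.331)/8.3546=14.5274, w=(87.0406−34.331)/8.3546=6.3090
k=2: b·v=34.9×(-1.673)=-58.3877; √(2b)=8.3546; u=(-58.3877+(-21.262))/8.3546=-9.5336, w=(-58.3877−(-21.262))/8.3546=-4.4437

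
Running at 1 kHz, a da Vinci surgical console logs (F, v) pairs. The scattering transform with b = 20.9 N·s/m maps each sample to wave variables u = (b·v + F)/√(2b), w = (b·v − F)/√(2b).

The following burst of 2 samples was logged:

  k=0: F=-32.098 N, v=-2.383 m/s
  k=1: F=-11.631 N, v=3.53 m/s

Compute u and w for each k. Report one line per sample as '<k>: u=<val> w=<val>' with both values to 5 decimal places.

0: u=-12.66806 w=-2.73873
1: u=9.61225 w=13.21023

k=0: b·v=20.9×(-2.383)=-49.80470; √(2b)=6.46529; u=(-49.80470+(-32.098))/6.46529=-12.66806, w=(-49.80470−(-32.098))/6.46529=-2.73873
k=1: b·v=20.9×3.53=73.77700; √(2b)=6.46529; u=(73.77700+(-11.631))/6.46529=9.61225, w=(73.77700−(-11.631))/6.46529=13.21023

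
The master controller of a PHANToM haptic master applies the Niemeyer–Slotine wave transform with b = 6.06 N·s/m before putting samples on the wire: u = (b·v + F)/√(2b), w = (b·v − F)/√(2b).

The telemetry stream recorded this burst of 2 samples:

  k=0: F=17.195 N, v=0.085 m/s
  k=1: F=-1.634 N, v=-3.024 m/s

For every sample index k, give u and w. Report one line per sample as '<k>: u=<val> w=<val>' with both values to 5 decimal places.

0: u=5.08709 w=-4.79118
1: u=-5.73320 w=-4.79449

k=0: b·v=6.06×0.085=0.51510; √(2b)=3.48138; u=(0.51510+17.195)/3.48138=5.08709, w=(0.51510−17.195)/3.48138=-4.79118
k=1: b·v=6.06×(-3.024)=-18.32544; √(2b)=3.48138; u=(-18.32544+(-1.634))/3.48138=-5.73320, w=(-18.32544−(-1.634))/3.48138=-4.79449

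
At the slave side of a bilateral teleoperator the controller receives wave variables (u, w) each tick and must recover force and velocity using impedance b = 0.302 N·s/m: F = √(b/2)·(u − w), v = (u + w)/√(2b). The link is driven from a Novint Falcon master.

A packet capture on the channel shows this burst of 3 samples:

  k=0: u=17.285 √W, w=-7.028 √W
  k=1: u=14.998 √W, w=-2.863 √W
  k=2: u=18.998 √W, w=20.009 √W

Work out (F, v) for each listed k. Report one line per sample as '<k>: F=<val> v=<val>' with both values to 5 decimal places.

k=0: u−w=24.31300, u+w=10.25700; √(b/2)=0.38859, √(2b)=0.77717; F=0.38859×24.313=9.44772, v=10.25700/0.77717=13.19781
k=1: u−w=17.86100, u+w=12.13500; √(b/2)=0.38859, √(2b)=0.77717; F=0.38859×17.861=6.94056, v=12.13500/0.77717=15.61426
k=2: u−w=-1.01100, u+w=39.00700; √(b/2)=0.38859, √(2b)=0.77717; F=0.38859×(-1.011)=-0.39286, v=39.00700/0.77717=50.19080

0: F=9.44772 v=13.19781
1: F=6.94056 v=15.61426
2: F=-0.39286 v=50.19080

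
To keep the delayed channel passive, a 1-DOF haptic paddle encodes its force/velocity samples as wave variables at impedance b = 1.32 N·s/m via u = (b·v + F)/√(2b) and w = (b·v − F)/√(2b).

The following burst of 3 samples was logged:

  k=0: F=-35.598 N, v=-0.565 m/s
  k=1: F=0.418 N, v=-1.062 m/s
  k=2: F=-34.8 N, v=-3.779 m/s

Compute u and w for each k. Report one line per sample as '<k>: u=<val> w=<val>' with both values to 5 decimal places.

k=0: b·v=1.32×(-0.565)=-0.74580; √(2b)=1.62481; u=(-0.74580+(-35.598))/1.62481=-22.36806, w=(-0.74580−(-35.598))/1.62481=21.45005
k=1: b·v=1.32×(-1.062)=-1.40184; √(2b)=1.62481; u=(-1.40184+0.418)/1.62481=-0.60551, w=(-1.40184−0.418)/1.62481=-1.12003
k=2: b·v=1.32×(-3.779)=-4.98828; √(2b)=1.62481; u=(-4.98828+(-34.8))/1.62481=-24.48799, w=(-4.98828−(-34.8))/1.62481=18.34785

0: u=-22.36806 w=21.45005
1: u=-0.60551 w=-1.12003
2: u=-24.48799 w=18.34785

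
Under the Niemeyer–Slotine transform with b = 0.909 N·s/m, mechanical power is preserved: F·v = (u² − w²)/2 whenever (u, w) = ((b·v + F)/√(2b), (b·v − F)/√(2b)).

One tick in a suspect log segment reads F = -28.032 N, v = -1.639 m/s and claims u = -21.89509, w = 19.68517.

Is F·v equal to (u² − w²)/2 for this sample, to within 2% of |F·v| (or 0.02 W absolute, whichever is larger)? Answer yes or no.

F·v = (-28.032)×(-1.639) = 45.9444 W.
(u² − w²)/2 = (479.3950 − 387.5059)/2 = 45.9445 W.
|Δ| = 0.0001;  2% of max(1, |F·v|) = 0.9189.

yes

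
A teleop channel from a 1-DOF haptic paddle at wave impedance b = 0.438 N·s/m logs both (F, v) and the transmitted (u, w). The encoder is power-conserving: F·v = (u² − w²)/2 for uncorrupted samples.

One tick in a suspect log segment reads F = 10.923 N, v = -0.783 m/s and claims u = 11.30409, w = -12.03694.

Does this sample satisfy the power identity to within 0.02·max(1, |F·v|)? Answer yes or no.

F·v = 10.923×(-0.783) = -8.55271 W.
(u² − w²)/2 = (127.78245 − 144.88792)/2 = -8.55274 W.
|Δ| = 0.00003;  2% of max(1, |F·v|) = 0.17105.

yes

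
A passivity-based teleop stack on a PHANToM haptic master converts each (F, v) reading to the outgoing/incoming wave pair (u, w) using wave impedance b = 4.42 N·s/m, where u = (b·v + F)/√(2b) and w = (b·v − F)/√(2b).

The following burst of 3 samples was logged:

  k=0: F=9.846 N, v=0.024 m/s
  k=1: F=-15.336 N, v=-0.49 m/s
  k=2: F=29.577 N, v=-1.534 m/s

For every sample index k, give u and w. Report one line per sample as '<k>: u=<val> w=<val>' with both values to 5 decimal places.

k=0: b·v=4.42×0.024=0.10608; √(2b)=2.97321; u=(0.10608+9.846)/2.97321=3.34725, w=(0.10608−9.846)/2.97321=-3.27589
k=1: b·v=4.42×(-0.49)=-2.16580; √(2b)=2.97321; u=(-2.16580+(-15.336))/2.97321=-5.88649, w=(-2.16580−(-15.336))/2.97321=4.42962
k=2: b·v=4.42×(-1.534)=-6.78028; √(2b)=2.97321; u=(-6.78028+29.577)/2.97321=7.66737, w=(-6.78028−29.577)/2.97321=-12.22828

0: u=3.34725 w=-3.27589
1: u=-5.88649 w=4.42962
2: u=7.66737 w=-12.22828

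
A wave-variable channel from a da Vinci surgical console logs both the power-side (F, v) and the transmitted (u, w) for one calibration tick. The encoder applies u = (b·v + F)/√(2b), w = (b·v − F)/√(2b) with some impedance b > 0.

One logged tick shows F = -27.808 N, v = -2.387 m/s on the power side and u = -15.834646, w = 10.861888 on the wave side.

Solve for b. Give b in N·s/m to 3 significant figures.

u + w = -4.972758;  u + w = √(2b)·v, so √(2b) = -4.972758/(-2.387) = 2.083267.
b = (√(2b))²/2 = 4.340001/2 = 2.170000.
(Check via u − w = 2F/√(2b): u − w = -26.696534, 2F/√(2b) = -26.696532.)

b = 2.17 N·s/m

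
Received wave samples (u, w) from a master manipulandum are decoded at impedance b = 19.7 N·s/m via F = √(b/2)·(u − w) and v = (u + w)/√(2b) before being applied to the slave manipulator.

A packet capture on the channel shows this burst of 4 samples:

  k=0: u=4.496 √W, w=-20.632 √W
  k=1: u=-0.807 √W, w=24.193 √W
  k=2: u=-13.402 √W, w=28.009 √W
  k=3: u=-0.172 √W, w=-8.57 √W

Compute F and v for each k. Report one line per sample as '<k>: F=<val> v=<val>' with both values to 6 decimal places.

k=0: u−w=25.128000, u+w=-16.136000; √(b/2)=3.138471, √(2b)=6.276942; F=3.138471×25.128=78.863498, v=-16.136000/6.276942=-2.570679
k=1: u−w=-25.000000, u+w=23.386000; √(b/2)=3.138471, √(2b)=6.276942; F=3.138471×(-25.0)=-78.461774, v=23.386000/6.276942=3.725700
k=2: u−w=-41.411000, u+w=14.607000; √(b/2)=3.138471, √(2b)=6.276942; F=3.138471×(-41.411)=-129.967221, v=14.607000/6.276942=2.327089
k=3: u−w=8.398000, u+w=-8.742000; √(b/2)=3.138471, √(2b)=6.276942; F=3.138471×8.398=26.356879, v=-8.742000/6.276942=-1.392716

0: F=78.863498 v=-2.570679
1: F=-78.461774 v=3.725700
2: F=-129.967221 v=2.327089
3: F=26.356879 v=-1.392716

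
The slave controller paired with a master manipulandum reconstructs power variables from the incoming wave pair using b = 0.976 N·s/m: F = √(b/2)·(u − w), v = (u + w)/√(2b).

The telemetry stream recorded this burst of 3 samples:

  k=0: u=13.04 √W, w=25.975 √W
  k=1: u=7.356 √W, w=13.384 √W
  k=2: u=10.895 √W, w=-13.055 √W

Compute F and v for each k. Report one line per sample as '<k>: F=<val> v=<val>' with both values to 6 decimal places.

k=0: u−w=-12.935000, u+w=39.015000; √(b/2)=0.698570, √(2b)=1.397140; F=0.698570×(-12.935)=-9.036003, v=39.015000/1.397140=27.924905
k=1: u−w=-6.028000, u+w=20.740000; √(b/2)=0.698570, √(2b)=1.397140; F=0.698570×(-6.028)=-4.210980, v=20.740000/1.397140=14.844612
k=2: u−w=23.950000, u+w=-2.160000; √(b/2)=0.698570, √(2b)=1.397140; F=0.698570×23.95=16.730751, v=-2.160000/1.397140=-1.546016

0: F=-9.036003 v=27.924905
1: F=-4.210980 v=14.844612
2: F=16.730751 v=-1.546016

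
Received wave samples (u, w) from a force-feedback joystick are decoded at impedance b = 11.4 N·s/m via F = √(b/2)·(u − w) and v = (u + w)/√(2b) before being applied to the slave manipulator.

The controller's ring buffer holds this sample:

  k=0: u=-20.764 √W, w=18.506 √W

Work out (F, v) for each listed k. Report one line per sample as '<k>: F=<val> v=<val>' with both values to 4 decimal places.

k=0: u−w=-39.2700, u+w=-2.2580; √(b/2)=2.3875, √(2b)=4.7749; F=2.3875×(-39.27)=-93.7558, v=-2.2580/4.7749=-0.4729

0: F=-93.7558 v=-0.4729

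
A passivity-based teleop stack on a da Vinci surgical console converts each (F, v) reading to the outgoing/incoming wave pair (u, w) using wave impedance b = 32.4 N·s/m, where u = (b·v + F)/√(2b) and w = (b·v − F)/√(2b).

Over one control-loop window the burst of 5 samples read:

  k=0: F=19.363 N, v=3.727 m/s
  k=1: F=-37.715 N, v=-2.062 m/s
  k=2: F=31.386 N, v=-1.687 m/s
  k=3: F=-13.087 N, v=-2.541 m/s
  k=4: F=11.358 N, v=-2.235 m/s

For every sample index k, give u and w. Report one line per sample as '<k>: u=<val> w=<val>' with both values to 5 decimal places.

k=0: b·v=32.4×3.727=120.75480; √(2b)=8.04984; u=(120.75480+19.363)/8.04984=17.40627, w=(120.75480−19.363)/8.04984=12.59550
k=1: b·v=32.4×(-2.062)=-66.80880; √(2b)=8.04984; u=(-66.80880+(-37.715))/8.04984=-12.98457, w=(-66.80880−(-37.715))/8.04984=-3.61421
k=2: b·v=32.4×(-1.687)=-54.65880; √(2b)=8.04984; u=(-54.65880+31.386)/8.04984=-2.89109, w=(-54.65880−31.386)/8.04984=-10.68900
k=3: b·v=32.4×(-2.541)=-82.32840; √(2b)=8.04984; u=(-82.32840+(-13.087))/8.04984=-11.85307, w=(-82.32840−(-13.087))/8.04984=-8.60158
k=4: b·v=32.4×(-2.235)=-72.41400; √(2b)=8.04984; u=(-72.41400+11.358)/8.04984=-7.58474, w=(-72.41400−11.358)/8.04984=-10.40666

0: u=17.40627 w=12.59550
1: u=-12.98457 w=-3.61421
2: u=-2.89109 w=-10.68900
3: u=-11.85307 w=-8.60158
4: u=-7.58474 w=-10.40666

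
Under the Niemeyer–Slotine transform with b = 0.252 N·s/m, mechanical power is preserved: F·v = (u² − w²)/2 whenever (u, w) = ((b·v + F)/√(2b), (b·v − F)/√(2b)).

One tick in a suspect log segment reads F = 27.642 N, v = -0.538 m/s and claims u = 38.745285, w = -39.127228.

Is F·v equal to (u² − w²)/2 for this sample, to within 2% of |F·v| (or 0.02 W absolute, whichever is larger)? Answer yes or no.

F·v = 27.642×(-0.538) = -14.871396 W.
(u² − w²)/2 = (1501.197110 − 1530.939971)/2 = -14.871431 W.
|Δ| = 0.000035;  2% of max(1, |F·v|) = 0.297428.

yes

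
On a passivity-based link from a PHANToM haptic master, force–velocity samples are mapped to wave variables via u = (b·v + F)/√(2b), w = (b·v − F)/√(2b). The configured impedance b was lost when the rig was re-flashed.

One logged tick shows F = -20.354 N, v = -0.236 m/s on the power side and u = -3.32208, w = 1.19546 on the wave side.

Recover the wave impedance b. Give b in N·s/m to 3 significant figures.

b = 40.6 N·s/m

u + w = -2.12662;  u + w = √(2b)·v, so √(2b) = -2.12662/(-0.236) = 9.01110.
b = (√(2b))²/2 = 81.19995/2 = 40.59998.
(Check via u − w = 2F/√(2b): u − w = -4.51754, 2F/√(2b) = -4.51754.)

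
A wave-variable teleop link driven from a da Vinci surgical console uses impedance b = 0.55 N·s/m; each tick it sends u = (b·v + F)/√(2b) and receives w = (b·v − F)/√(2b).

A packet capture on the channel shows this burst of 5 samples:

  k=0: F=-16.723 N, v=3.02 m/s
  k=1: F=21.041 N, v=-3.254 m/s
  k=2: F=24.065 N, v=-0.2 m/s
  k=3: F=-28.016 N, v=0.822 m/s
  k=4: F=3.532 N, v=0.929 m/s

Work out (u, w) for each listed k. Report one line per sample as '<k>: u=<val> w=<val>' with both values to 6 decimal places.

k=0: b·v=0.55×3.02=1.661000; √(2b)=1.048809; u=(1.661000+(-16.723))/1.048809=-14.361054, w=(1.661000−(-16.723))/1.048809=17.528456
k=1: b·v=0.55×(-3.254)=-1.789700; √(2b)=1.048809; u=(-1.789700+21.041)/1.048809=18.355394, w=(-1.789700−21.041)/1.048809=-21.768218
k=2: b·v=0.55×(-0.2)=-0.110000; √(2b)=1.048809; u=(-0.110000+24.065)/1.048809=22.840196, w=(-0.110000−24.065)/1.048809=-23.049958
k=3: b·v=0.55×0.822=0.452100; √(2b)=1.048809; u=(0.452100+(-28.016))/1.048809=-26.281147, w=(0.452100−(-28.016))/1.048809=27.143268
k=4: b·v=0.55×0.929=0.510950; √(2b)=1.048809; u=(0.510950+3.532)/1.048809=3.854802, w=(0.510950−3.532)/1.048809=-2.880458

0: u=-14.361054 w=17.528456
1: u=18.355394 w=-21.768218
2: u=22.840196 w=-23.049958
3: u=-26.281147 w=27.143268
4: u=3.854802 w=-2.880458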